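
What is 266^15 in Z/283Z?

15 in binary is 1111, i.e. 15 = 8 + 4 + 2 + 1.
266^1 ≡ 266 (mod 283)
266^2 ≡ 266^2 = 70756 ≡ 6 (mod 283)
266^4 ≡ 6^2 = 36 (mod 283)
266^8 ≡ 36^2 = 1296 ≡ 164 (mod 283)
266^15 = 266^8 · 266^4 · 266^2 · 266^1 ≡ 164 · 36 · 6 · 266 (mod 283).
Accumulate the product:
164 · 36 = 5904 ≡ 244
244 · 6 = 1464 ≡ 49
49 · 266 = 13034 ≡ 16

16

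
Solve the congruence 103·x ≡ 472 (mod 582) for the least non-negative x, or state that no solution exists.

208

gcd(103, 582) = 1, so a unique solution mod 582 exists.
103⁻¹ ≡ 469 (mod 582).
x ≡ 469·472 ≡ 208 (mod 582).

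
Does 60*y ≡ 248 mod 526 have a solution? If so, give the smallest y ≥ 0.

gcd(60, 526) = 2, and 2 | 248, so solutions exist.
Divide through by 2: 30*y mod 263 = 124.
30⁻¹ ≡ 114 (mod 263).
y ≡ 114*124 ≡ 197 (mod 263).
The smallest non-negative solution is y = 197.

197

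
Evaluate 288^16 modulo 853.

Compute successive squares:
288^1 ≡ 288 (mod 853)
288^2 ≡ 288^2 = 82944 ≡ 203 (mod 853)
288^4 ≡ 203^2 = 41209 ≡ 265 (mod 853)
288^8 ≡ 265^2 = 70225 ≡ 279 (mod 853)
288^16 ≡ 279^2 = 77841 ≡ 218 (mod 853)
So 288^16 ≡ 218 (mod 853).

218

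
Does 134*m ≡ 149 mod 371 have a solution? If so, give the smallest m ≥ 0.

gcd(134, 371) = 1, so a unique solution mod 371 exists.
134⁻¹ ≡ 36 (mod 371).
m ≡ 36*149 ≡ 170 (mod 371).

170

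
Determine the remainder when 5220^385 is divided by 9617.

Using repeated squaring:
385 in binary is 110000001, i.e. 385 = 256 + 128 + 1.
5220^1 ≡ 5220 (mod 9617)
5220^2 ≡ 5220^2 = 27248400 ≡ 3439 (mod 9617)
5220^4 ≡ 3439^2 = 11826721 ≡ 7428 (mod 9617)
5220^8 ≡ 7428^2 = 55175184 ≡ 2455 (mod 9617)
5220^16 ≡ 2455^2 = 6027025 ≡ 6783 (mod 9617)
5220^32 ≡ 6783^2 = 46009089 ≡ 1361 (mod 9617)
5220^64 ≡ 1361^2 = 1852321 ≡ 5857 (mod 9617)
5220^128 ≡ 5857^2 = 34304449 ≡ 610 (mod 9617)
5220^256 ≡ 610^2 = 372100 ≡ 6654 (mod 9617)
5220^385 = 5220^256 * 5220^128 * 5220^1 ≡ 6654 * 610 * 5220 (mod 9617).
Accumulate the product:
6654 * 610 = 4058940 ≡ 566
566 * 5220 = 2954520 ≡ 2101

2101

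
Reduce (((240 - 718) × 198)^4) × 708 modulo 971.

240 - 718 = -478 ≡ 493 (mod 971)
493 × 198 = 97614 ≡ 514 (mod 971)
(514)^4 ≡ 259 (mod 971)
259 × 708 = 183372 ≡ 824 (mod 971)

824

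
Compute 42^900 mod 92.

Compute successive squares:
42^1 ≡ 42 (mod 92)
42^2 ≡ 42^2 = 1764 ≡ 16 (mod 92)
42^4 ≡ 16^2 = 256 ≡ 72 (mod 92)
42^8 ≡ 72^2 = 5184 ≡ 32 (mod 92)
42^16 ≡ 32^2 = 1024 ≡ 12 (mod 92)
42^32 ≡ 12^2 = 144 ≡ 52 (mod 92)
42^64 ≡ 52^2 = 2704 ≡ 36 (mod 92)
42^128 ≡ 36^2 = 1296 ≡ 8 (mod 92)
42^256 ≡ 8^2 = 64 (mod 92)
42^512 ≡ 64^2 = 4096 ≡ 48 (mod 92)
42^900 = 42^512 × 42^256 × 42^128 × 42^4 ≡ 48 × 64 × 8 × 72 (mod 92).
Accumulate the product:
48 × 64 = 3072 ≡ 36
36 × 8 = 288 ≡ 12
12 × 72 = 864 ≡ 36

36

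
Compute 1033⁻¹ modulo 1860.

1237

Apply the Euclidean algorithm and back-substitute:
1860 = 1·1033 + 827
1033 = 1·827 + 206
827 = 4·206 + 3
206 = 68·3 + 2
3 = 1·2 + 1
2 = 2·1 + 0
gcd(1033, 1860) = 1, so the inverse exists.
Bézout: 1 = 346·1860 − 623·1033.
So 1033⁻¹ ≡ −623 ≡ 1237 (mod 1860).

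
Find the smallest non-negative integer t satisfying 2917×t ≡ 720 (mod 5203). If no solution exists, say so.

gcd(2917, 5203) = 1, so a unique solution mod 5203 exists.
2917⁻¹ ≡ 4263 (mod 5203).
t ≡ 4263×720 ≡ 4793 (mod 5203).

4793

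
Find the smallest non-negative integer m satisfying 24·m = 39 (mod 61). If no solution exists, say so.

55

gcd(24, 61) = 1, so a unique solution mod 61 exists.
24⁻¹ ≡ 28 (mod 61).
m ≡ 28·39 ≡ 55 (mod 61).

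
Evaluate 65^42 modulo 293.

26

42 in binary is 101010, i.e. 42 = 32 + 8 + 2.
65^1 ≡ 65 (mod 293)
65^2 ≡ 65^2 = 4225 ≡ 123 (mod 293)
65^4 ≡ 123^2 = 15129 ≡ 186 (mod 293)
65^8 ≡ 186^2 = 34596 ≡ 22 (mod 293)
65^16 ≡ 22^2 = 484 ≡ 191 (mod 293)
65^32 ≡ 191^2 = 36481 ≡ 149 (mod 293)
65^42 = 65^32 * 65^8 * 65^2 ≡ 149 * 22 * 123 (mod 293).
Accumulate the product:
149 * 22 = 3278 ≡ 55
55 * 123 = 6765 ≡ 26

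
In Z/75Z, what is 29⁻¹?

44

75 = 2·29 + 17
29 = 1·17 + 12
17 = 1·12 + 5
12 = 2·5 + 2
5 = 2·2 + 1
2 = 2·1 + 0
gcd(29, 75) = 1, so the inverse exists.
Bézout: 1 = 12·75 − 31·29.
So 29⁻¹ ≡ −31 ≡ 44 (mod 75).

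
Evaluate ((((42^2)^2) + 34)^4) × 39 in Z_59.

(42)^2 ≡ 53 (mod 59)
(53)^2 ≡ 36 (mod 59)
36 + 34 = 70 ≡ 11 (mod 59)
(11)^4 ≡ 9 (mod 59)
9 × 39 = 351 ≡ 56 (mod 59)

56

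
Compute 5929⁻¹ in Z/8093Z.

7633

Run the extended Euclidean algorithm:
8093 = 1×5929 + 2164
5929 = 2×2164 + 1601
2164 = 1×1601 + 563
1601 = 2×563 + 475
563 = 1×475 + 88
475 = 5×88 + 35
88 = 2×35 + 18
35 = 1×18 + 17
18 = 1×17 + 1
17 = 17×1 + 0
gcd(5929, 8093) = 1, so the inverse exists.
Bézout: 1 = 337×8093 − 460×5929.
So 5929⁻¹ ≡ −460 ≡ 7633 (mod 8093).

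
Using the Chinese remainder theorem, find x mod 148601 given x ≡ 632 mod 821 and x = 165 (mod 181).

821⁻¹ mod 181: 821·28 ≡ 1 (mod 181), so 821⁻¹ ≡ 28.
x = 632 + 821·((165 − 632)·28 mod 181) = 632 + 821·137 = 113109.
Check: 113109 mod 821 = 632, 113109 mod 181 = 165. ✓

113109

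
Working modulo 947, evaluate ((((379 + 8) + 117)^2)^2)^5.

469

379 + 8 = 387
387 + 117 = 504
(504)^2 ≡ 220 (mod 947)
(220)^2 ≡ 103 (mod 947)
(103)^5 ≡ 469 (mod 947)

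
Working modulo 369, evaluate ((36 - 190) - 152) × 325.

36 - 190 = -154 ≡ 215 (mod 369)
215 - 152 = 63
63 × 325 = 20475 ≡ 180 (mod 369)

180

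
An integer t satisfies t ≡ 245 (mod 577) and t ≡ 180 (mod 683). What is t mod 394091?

577⁻¹ mod 683: 577×625 ≡ 1 (mod 683), so 577⁻¹ ≡ 625.
t = 245 + 577×((180 − 245)×625 mod 683) = 245 + 577×355 = 205080.

205080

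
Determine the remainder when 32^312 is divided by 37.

Compute successive squares:
312 in binary is 100111000, i.e. 312 = 256 + 32 + 16 + 8.
32^1 ≡ 32 (mod 37)
32^2 ≡ 32^2 = 1024 ≡ 25 (mod 37)
32^4 ≡ 25^2 = 625 ≡ 33 (mod 37)
32^8 ≡ 33^2 = 1089 ≡ 16 (mod 37)
32^16 ≡ 16^2 = 256 ≡ 34 (mod 37)
32^32 ≡ 34^2 = 1156 ≡ 9 (mod 37)
32^64 ≡ 9^2 = 81 ≡ 7 (mod 37)
32^128 ≡ 7^2 = 49 ≡ 12 (mod 37)
32^256 ≡ 12^2 = 144 ≡ 33 (mod 37)
32^312 = 32^256 · 32^32 · 32^16 · 32^8 ≡ 33 · 9 · 34 · 16 (mod 37).
Accumulate the product:
33 · 9 = 297 ≡ 1
1 · 34 = 34
34 · 16 = 544 ≡ 26

26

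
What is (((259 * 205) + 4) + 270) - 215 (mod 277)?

259 * 205 = 53095 ≡ 188 (mod 277)
188 + 4 = 192
192 + 270 = 462 ≡ 185 (mod 277)
185 - 215 = -30 ≡ 247 (mod 277)

247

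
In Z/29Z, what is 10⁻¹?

Apply the Euclidean algorithm and back-substitute:
29 = 2*10 + 9
10 = 1*9 + 1
9 = 9*1 + 0
gcd(10, 29) = 1, so the inverse exists.
Bézout: 1 = −1*29 + 3*10.
So 10⁻¹ ≡ 3 (mod 29).

3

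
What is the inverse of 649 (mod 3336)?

1393

By the extended Euclidean algorithm:
3336 = 5·649 + 91
649 = 7·91 + 12
91 = 7·12 + 7
12 = 1·7 + 5
7 = 1·5 + 2
5 = 2·2 + 1
2 = 2·1 + 0
gcd(649, 3336) = 1, so the inverse exists.
Back-substitute for 1:
1 = 1·5 − 2·2
  = −2·7 + 3·5
  = 3·12 − 5·7
  = −5·91 + 38·12
  = 38·649 − 271·91
  = −271·3336 + 1393·649
So 649⁻¹ ≡ 1393 (mod 3336).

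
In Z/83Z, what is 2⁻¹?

42

Run the extended Euclidean algorithm:
83 = 41·2 + 1
2 = 2·1 + 0
gcd(2, 83) = 1, so the inverse exists.
Back-substitute for 1:
1 = 1·83 − 41·2
So 2⁻¹ ≡ −41 ≡ 42 (mod 83).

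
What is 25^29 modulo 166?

7

Compute successive squares:
29 in binary is 11101, i.e. 29 = 16 + 8 + 4 + 1.
25^1 ≡ 25 (mod 166)
25^2 ≡ 25^2 = 625 ≡ 127 (mod 166)
25^4 ≡ 127^2 = 16129 ≡ 27 (mod 166)
25^8 ≡ 27^2 = 729 ≡ 65 (mod 166)
25^16 ≡ 65^2 = 4225 ≡ 75 (mod 166)
25^29 = 25^16 × 25^8 × 25^4 × 25^1 ≡ 75 × 65 × 27 × 25 (mod 166).
Accumulate the product:
75 × 65 = 4875 ≡ 61
61 × 27 = 1647 ≡ 153
153 × 25 = 3825 ≡ 7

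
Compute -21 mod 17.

-21 = -2×17 + 13, so -21 ≡ 13 (mod 17).

13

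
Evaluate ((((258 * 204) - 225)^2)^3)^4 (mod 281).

258 * 204 = 52632 ≡ 85 (mod 281)
85 - 225 = -140 ≡ 141 (mod 281)
(141)^2 ≡ 211 (mod 281)
(211)^3 ≡ 101 (mod 281)
(101)^4 ≡ 200 (mod 281)

200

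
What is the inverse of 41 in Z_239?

35

By the extended Euclidean algorithm:
239 = 5*41 + 34
41 = 1*34 + 7
34 = 4*7 + 6
7 = 1*6 + 1
6 = 6*1 + 0
gcd(41, 239) = 1, so the inverse exists.
Bézout: 1 = −6*239 + 35*41.
So 41⁻¹ ≡ 35 (mod 239).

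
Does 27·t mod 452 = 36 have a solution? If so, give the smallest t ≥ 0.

gcd(27, 452) = 1, so a unique solution mod 452 exists.
27⁻¹ ≡ 67 (mod 452).
t ≡ 67·36 ≡ 152 (mod 452).

152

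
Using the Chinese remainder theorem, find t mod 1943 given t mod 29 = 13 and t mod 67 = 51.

1927

29⁻¹ mod 67: 29×37 ≡ 1 (mod 67), so 29⁻¹ ≡ 37.
t = 13 + 29×((51 − 13)×37 mod 67) = 13 + 29×66 = 1927.
Check: 1927 mod 29 = 13, 1927 mod 67 = 51. ✓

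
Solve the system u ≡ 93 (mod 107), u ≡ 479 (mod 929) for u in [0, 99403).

63651

107⁻¹ mod 929: 107×738 ≡ 1 (mod 929), so 107⁻¹ ≡ 738.
u = 93 + 107×((479 − 93)×738 mod 929) = 93 + 107×594 = 63651.
Check: 63651 mod 107 = 93, 63651 mod 929 = 479. ✓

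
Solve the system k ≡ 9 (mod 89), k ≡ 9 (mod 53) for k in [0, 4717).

9

89⁻¹ mod 53: 89×28 ≡ 1 (mod 53), so 89⁻¹ ≡ 28.
k = 9 + 89×((9 − 9)×28 mod 53) = 9 + 89×0 = 9.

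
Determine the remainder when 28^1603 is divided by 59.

1603 in binary is 11001000011, i.e. 1603 = 1024 + 512 + 64 + 2 + 1.
28^1 ≡ 28 (mod 59)
28^2 ≡ 28^2 = 784 ≡ 17 (mod 59)
28^4 ≡ 17^2 = 289 ≡ 53 (mod 59)
28^8 ≡ 53^2 = 2809 ≡ 36 (mod 59)
28^16 ≡ 36^2 = 1296 ≡ 57 (mod 59)
28^32 ≡ 57^2 = 3249 ≡ 4 (mod 59)
28^64 ≡ 4^2 = 16 (mod 59)
28^128 ≡ 16^2 = 256 ≡ 20 (mod 59)
28^256 ≡ 20^2 = 400 ≡ 46 (mod 59)
28^512 ≡ 46^2 = 2116 ≡ 51 (mod 59)
28^1024 ≡ 51^2 = 2601 ≡ 5 (mod 59)
28^1603 = 28^1024 · 28^512 · 28^64 · 28^2 · 28^1 ≡ 5 · 51 · 16 · 17 · 28 (mod 59).
Accumulate the product:
5 · 51 = 255 ≡ 19
19 · 16 = 304 ≡ 9
9 · 17 = 153 ≡ 35
35 · 28 = 980 ≡ 36

36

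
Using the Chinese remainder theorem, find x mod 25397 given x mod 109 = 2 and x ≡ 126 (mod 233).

25290

109⁻¹ mod 233: 109*62 ≡ 1 (mod 233), so 109⁻¹ ≡ 62.
x = 2 + 109*((126 − 2)*62 mod 233) = 2 + 109*232 = 25290.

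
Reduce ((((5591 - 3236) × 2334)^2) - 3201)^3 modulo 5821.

1071

5591 - 3236 = 2355
2355 × 2334 = 5496570 ≡ 1546 (mod 5821)
(1546)^2 ≡ 3506 (mod 5821)
3506 - 3201 = 305
(305)^3 ≡ 1071 (mod 5821)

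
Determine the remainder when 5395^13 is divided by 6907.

5738

Compute successive squares:
13 in binary is 1101, i.e. 13 = 8 + 4 + 1.
5395^1 ≡ 5395 (mod 6907)
5395^2 ≡ 5395^2 = 29106025 ≡ 6834 (mod 6907)
5395^4 ≡ 6834^2 = 46703556 ≡ 5329 (mod 6907)
5395^8 ≡ 5329^2 = 28398241 ≡ 3564 (mod 6907)
5395^13 = 5395^8 × 5395^4 × 5395^1 ≡ 3564 × 5329 × 5395 (mod 6907).
Accumulate the product:
3564 × 5329 = 18992556 ≡ 5213
5213 × 5395 = 28124135 ≡ 5738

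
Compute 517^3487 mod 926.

263

3487 in binary is 110110011111, i.e. 3487 = 2048 + 1024 + 256 + 128 + 16 + 8 + 4 + 2 + 1.
517^1 ≡ 517 (mod 926)
517^2 ≡ 517^2 = 267289 ≡ 601 (mod 926)
517^4 ≡ 601^2 = 361201 ≡ 61 (mod 926)
517^8 ≡ 61^2 = 3721 ≡ 17 (mod 926)
517^16 ≡ 17^2 = 289 (mod 926)
517^32 ≡ 289^2 = 83521 ≡ 181 (mod 926)
517^64 ≡ 181^2 = 32761 ≡ 351 (mod 926)
517^128 ≡ 351^2 = 123201 ≡ 43 (mod 926)
517^256 ≡ 43^2 = 1849 ≡ 923 (mod 926)
517^512 ≡ 923^2 = 851929 ≡ 9 (mod 926)
517^1024 ≡ 9^2 = 81 (mod 926)
517^2048 ≡ 81^2 = 6561 ≡ 79 (mod 926)
517^3487 = 517^2048 * 517^1024 * 517^256 * 517^128 * 517^16 * 517^8 * 517^4 * 517^2 * 517^1 ≡ 79 * 81 * 923 * 43 * 289 * 17 * 61 * 601 * 517 (mod 926).
Accumulate the product:
79 * 81 = 6399 ≡ 843
843 * 923 = 778089 ≡ 249
249 * 43 = 10707 ≡ 521
521 * 289 = 150569 ≡ 557
557 * 17 = 9469 ≡ 209
209 * 61 = 12749 ≡ 711
711 * 601 = 427311 ≡ 425
425 * 517 = 219725 ≡ 263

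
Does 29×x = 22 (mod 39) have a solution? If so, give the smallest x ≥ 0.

29

gcd(29, 39) = 1, so a unique solution mod 39 exists.
29⁻¹ ≡ 35 (mod 39).
x ≡ 35×22 ≡ 29 (mod 39).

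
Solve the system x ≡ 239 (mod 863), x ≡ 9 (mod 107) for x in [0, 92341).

11458

863⁻¹ mod 107: 863·46 ≡ 1 (mod 107), so 863⁻¹ ≡ 46.
x = 239 + 863·((9 − 239)·46 mod 107) = 239 + 863·13 = 11458.
Check: 11458 mod 863 = 239, 11458 mod 107 = 9. ✓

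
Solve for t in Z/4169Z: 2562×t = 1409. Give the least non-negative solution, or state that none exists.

780

gcd(2562, 4169) = 1, so a unique solution mod 4169 exists.
2562⁻¹ ≡ 2628 (mod 4169).
t ≡ 2628×1409 ≡ 780 (mod 4169).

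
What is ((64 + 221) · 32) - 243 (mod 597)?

64 + 221 = 285
285 · 32 = 9120 ≡ 165 (mod 597)
165 - 243 = -78 ≡ 519 (mod 597)

519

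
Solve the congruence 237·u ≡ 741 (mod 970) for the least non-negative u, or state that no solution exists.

703

gcd(237, 970) = 1, so a unique solution mod 970 exists.
237⁻¹ ≡ 573 (mod 970).
u ≡ 573·741 ≡ 703 (mod 970).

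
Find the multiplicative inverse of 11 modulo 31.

Run the extended Euclidean algorithm:
31 = 2×11 + 9
11 = 1×9 + 2
9 = 4×2 + 1
2 = 2×1 + 0
gcd(11, 31) = 1, so the inverse exists.
Bézout: 1 = 5×31 − 14×11.
So 11⁻¹ ≡ −14 ≡ 17 (mod 31).

17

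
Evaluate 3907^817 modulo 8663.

Compute successive squares:
817 in binary is 1100110001, i.e. 817 = 512 + 256 + 32 + 16 + 1.
3907^1 ≡ 3907 (mod 8663)
3907^2 ≡ 3907^2 = 15264649 ≡ 443 (mod 8663)
3907^4 ≡ 443^2 = 196249 ≡ 5663 (mod 8663)
3907^8 ≡ 5663^2 = 32069569 ≡ 7806 (mod 8663)
3907^16 ≡ 7806^2 = 60933636 ≡ 6757 (mod 8663)
3907^32 ≡ 6757^2 = 45657049 ≡ 3039 (mod 8663)
3907^64 ≡ 3039^2 = 9235521 ≡ 763 (mod 8663)
3907^128 ≡ 763^2 = 582169 ≡ 1748 (mod 8663)
3907^256 ≡ 1748^2 = 3055504 ≡ 6128 (mod 8663)
3907^512 ≡ 6128^2 = 37552384 ≡ 6942 (mod 8663)
3907^817 = 3907^512 × 3907^256 × 3907^32 × 3907^16 × 3907^1 ≡ 6942 × 6128 × 3039 × 6757 × 3907 (mod 8663).
Accumulate the product:
6942 × 6128 = 42540576 ≡ 5246
5246 × 3039 = 15942594 ≡ 2674
2674 × 6757 = 18068218 ≡ 5863
5863 × 3907 = 22906741 ≡ 1769

1769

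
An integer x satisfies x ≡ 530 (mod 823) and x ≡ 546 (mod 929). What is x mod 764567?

332199

823⁻¹ mod 929: 823×780 ≡ 1 (mod 929), so 823⁻¹ ≡ 780.
x = 530 + 823×((546 − 530)×780 mod 929) = 530 + 823×403 = 332199.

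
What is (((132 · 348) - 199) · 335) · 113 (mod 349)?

142

132 · 348 = 45936 ≡ 217 (mod 349)
217 - 199 = 18
18 · 335 = 6030 ≡ 97 (mod 349)
97 · 113 = 10961 ≡ 142 (mod 349)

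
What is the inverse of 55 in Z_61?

10

Apply the Euclidean algorithm and back-substitute:
61 = 1*55 + 6
55 = 9*6 + 1
6 = 6*1 + 0
gcd(55, 61) = 1, so the inverse exists.
Bézout: 1 = −9*61 + 10*55.
So 55⁻¹ ≡ 10 (mod 61).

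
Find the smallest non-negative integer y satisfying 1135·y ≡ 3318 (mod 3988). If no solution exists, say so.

3882

gcd(1135, 3988) = 1, so a unique solution mod 3988 exists.
1135⁻¹ ≡ 643 (mod 3988).
y ≡ 643·3318 ≡ 3882 (mod 3988).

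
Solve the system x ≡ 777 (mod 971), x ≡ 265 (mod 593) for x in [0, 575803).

206629

971⁻¹ mod 593: 971×171 ≡ 1 (mod 593), so 971⁻¹ ≡ 171.
x = 777 + 971×((265 − 777)×171 mod 593) = 777 + 971×212 = 206629.
Check: 206629 mod 971 = 777, 206629 mod 593 = 265. ✓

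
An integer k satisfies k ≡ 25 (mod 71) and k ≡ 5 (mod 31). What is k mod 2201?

1090

71⁻¹ mod 31: 71·7 ≡ 1 (mod 31), so 71⁻¹ ≡ 7.
k = 25 + 71·((5 − 25)·7 mod 31) = 25 + 71·15 = 1090.
Check: 1090 mod 71 = 25, 1090 mod 31 = 5. ✓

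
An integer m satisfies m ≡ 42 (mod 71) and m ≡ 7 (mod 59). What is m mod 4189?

184

71⁻¹ mod 59: 71·5 ≡ 1 (mod 59), so 71⁻¹ ≡ 5.
m = 42 + 71·((7 − 42)·5 mod 59) = 42 + 71·2 = 184.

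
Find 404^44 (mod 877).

404^1 ≡ 404 (mod 877)
404^2 ≡ 404^2 = 163216 ≡ 94 (mod 877)
404^4 ≡ 94^2 = 8836 ≡ 66 (mod 877)
404^8 ≡ 66^2 = 4356 ≡ 848 (mod 877)
404^16 ≡ 848^2 = 719104 ≡ 841 (mod 877)
404^32 ≡ 841^2 = 707281 ≡ 419 (mod 877)
404^44 = 404^32 * 404^8 * 404^4 ≡ 419 * 848 * 66 (mod 877).
Accumulate the product:
419 * 848 = 355312 ≡ 127
127 * 66 = 8382 ≡ 489

489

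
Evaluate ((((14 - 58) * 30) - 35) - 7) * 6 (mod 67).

14 - 58 = -44 ≡ 23 (mod 67)
23 * 30 = 690 ≡ 20 (mod 67)
20 - 35 = -15 ≡ 52 (mod 67)
52 - 7 = 45
45 * 6 = 270 ≡ 2 (mod 67)

2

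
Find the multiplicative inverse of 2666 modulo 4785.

971

4785 = 1·2666 + 2119
2666 = 1·2119 + 547
2119 = 3·547 + 478
547 = 1·478 + 69
478 = 6·69 + 64
69 = 1·64 + 5
64 = 12·5 + 4
5 = 1·4 + 1
4 = 4·1 + 0
gcd(2666, 4785) = 1, so the inverse exists.
Bézout: 1 = −541·4785 + 971·2666.
So 2666⁻¹ ≡ 971 (mod 4785).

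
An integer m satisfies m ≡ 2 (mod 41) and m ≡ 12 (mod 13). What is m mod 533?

207

41⁻¹ mod 13: 41·7 ≡ 1 (mod 13), so 41⁻¹ ≡ 7.
m = 2 + 41·((12 − 2)·7 mod 13) = 2 + 41·5 = 207.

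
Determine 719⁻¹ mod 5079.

5079 = 7*719 + 46
719 = 15*46 + 29
46 = 1*29 + 17
29 = 1*17 + 12
17 = 1*12 + 5
12 = 2*5 + 2
5 = 2*2 + 1
2 = 2*1 + 0
gcd(719, 5079) = 1, so the inverse exists.
Back-substitute for 1:
1 = 1*5 − 2*2
  = −2*12 + 5*5
  = 5*17 − 7*12
  = −7*29 + 12*17
  = 12*46 − 19*29
  = −19*719 + 297*46
  = 297*5079 − 2098*719
So 719⁻¹ ≡ −2098 ≡ 2981 (mod 5079).

2981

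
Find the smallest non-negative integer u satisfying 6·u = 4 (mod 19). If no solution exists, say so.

gcd(6, 19) = 1, so a unique solution mod 19 exists.
6⁻¹ ≡ 16 (mod 19).
u ≡ 16·4 ≡ 7 (mod 19).

7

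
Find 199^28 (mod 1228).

By square-and-multiply:
199^1 ≡ 199 (mod 1228)
199^2 ≡ 199^2 = 39601 ≡ 305 (mod 1228)
199^4 ≡ 305^2 = 93025 ≡ 925 (mod 1228)
199^8 ≡ 925^2 = 855625 ≡ 937 (mod 1228)
199^16 ≡ 937^2 = 877969 ≡ 1177 (mod 1228)
199^28 = 199^16 · 199^8 · 199^4 ≡ 1177 · 937 · 925 (mod 1228).
Accumulate the product:
1177 · 937 = 1102849 ≡ 105
105 · 925 = 97125 ≡ 113

113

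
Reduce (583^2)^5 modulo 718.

457

(583)^2 ≡ 275 (mod 718)
(275)^5 ≡ 457 (mod 718)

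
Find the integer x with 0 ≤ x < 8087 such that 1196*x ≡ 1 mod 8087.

Run the extended Euclidean algorithm:
8087 = 6·1196 + 911
1196 = 1·911 + 285
911 = 3·285 + 56
285 = 5·56 + 5
56 = 11·5 + 1
5 = 5·1 + 0
gcd(1196, 8087) = 1, so the inverse exists.
Bézout: 1 = 235·8087 − 1589·1196.
So 1196⁻¹ ≡ −1589 ≡ 6498 (mod 8087).

6498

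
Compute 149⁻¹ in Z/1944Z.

1109

Run the extended Euclidean algorithm:
1944 = 13·149 + 7
149 = 21·7 + 2
7 = 3·2 + 1
2 = 2·1 + 0
gcd(149, 1944) = 1, so the inverse exists.
Bézout: 1 = 64·1944 − 835·149.
So 149⁻¹ ≡ −835 ≡ 1109 (mod 1944).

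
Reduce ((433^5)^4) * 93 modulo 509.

(433)^5 ≡ 98 (mod 509)
(98)^4 ≡ 417 (mod 509)
417 * 93 = 38781 ≡ 97 (mod 509)

97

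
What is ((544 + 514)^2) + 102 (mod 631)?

72

544 + 514 = 1058 ≡ 427 (mod 631)
(427)^2 ≡ 601 (mod 631)
601 + 102 = 703 ≡ 72 (mod 631)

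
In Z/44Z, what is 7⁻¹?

19

By the extended Euclidean algorithm:
44 = 6*7 + 2
7 = 3*2 + 1
2 = 2*1 + 0
gcd(7, 44) = 1, so the inverse exists.
Back-substitute for 1:
1 = 1*7 − 3*2
  = −3*44 + 19*7
So 7⁻¹ ≡ 19 (mod 44).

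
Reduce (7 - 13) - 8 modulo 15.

7 - 13 = -6 ≡ 9 (mod 15)
9 - 8 = 1

1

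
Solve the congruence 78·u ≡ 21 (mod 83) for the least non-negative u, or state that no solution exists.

29

gcd(78, 83) = 1, so a unique solution mod 83 exists.
78⁻¹ ≡ 33 (mod 83).
u ≡ 33·21 ≡ 29 (mod 83).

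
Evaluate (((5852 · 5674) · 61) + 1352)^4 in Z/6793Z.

3443

5852 · 5674 = 33204248 ≡ 64 (mod 6793)
64 · 61 = 3904
3904 + 1352 = 5256
(5256)^4 ≡ 3443 (mod 6793)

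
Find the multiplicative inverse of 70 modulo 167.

By the extended Euclidean algorithm:
167 = 2×70 + 27
70 = 2×27 + 16
27 = 1×16 + 11
16 = 1×11 + 5
11 = 2×5 + 1
5 = 5×1 + 0
gcd(70, 167) = 1, so the inverse exists.
Bézout: 1 = 13×167 − 31×70.
So 70⁻¹ ≡ −31 ≡ 136 (mod 167).

136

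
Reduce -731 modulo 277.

100

-731 = -3*277 + 100, so -731 ≡ 100 (mod 277).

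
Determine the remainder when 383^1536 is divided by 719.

Compute successive squares:
1536 in binary is 11000000000, i.e. 1536 = 1024 + 512.
383^1 ≡ 383 (mod 719)
383^2 ≡ 383^2 = 146689 ≡ 13 (mod 719)
383^4 ≡ 13^2 = 169 (mod 719)
383^8 ≡ 169^2 = 28561 ≡ 520 (mod 719)
383^16 ≡ 520^2 = 270400 ≡ 56 (mod 719)
383^32 ≡ 56^2 = 3136 ≡ 260 (mod 719)
383^64 ≡ 260^2 = 67600 ≡ 14 (mod 719)
383^128 ≡ 14^2 = 196 (mod 719)
383^256 ≡ 196^2 = 38416 ≡ 309 (mod 719)
383^512 ≡ 309^2 = 95481 ≡ 573 (mod 719)
383^1024 ≡ 573^2 = 328329 ≡ 465 (mod 719)
383^1536 = 383^1024 · 383^512 ≡ 465 · 573 (mod 719).
465 · 573 = 266445 ≡ 415 (mod 719).

415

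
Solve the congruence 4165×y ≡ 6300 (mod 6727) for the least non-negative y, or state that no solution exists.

gcd(4165, 6727) = 7, and 7 | 6300, so solutions exist.
Divide through by 7: 595×y ≡ 900 (mod 961).
595⁻¹ ≡ 491 (mod 961).
y ≡ 491×900 ≡ 801 (mod 961).
The smallest non-negative solution is y = 801.

801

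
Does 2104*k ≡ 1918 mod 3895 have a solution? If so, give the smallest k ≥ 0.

1182

gcd(2104, 3895) = 1, so a unique solution mod 3895 exists.
2104⁻¹ ≡ 224 (mod 3895).
k ≡ 224*1918 ≡ 1182 (mod 3895).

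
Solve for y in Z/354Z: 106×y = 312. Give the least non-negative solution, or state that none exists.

gcd(106, 354) = 2, and 2 | 312, so solutions exist.
Divide through by 2: 53×y ≡ 156 mod 177.
53⁻¹ ≡ 167 (mod 177).
y ≡ 167×156 ≡ 33 (mod 177).
The smallest non-negative solution is y = 33.

33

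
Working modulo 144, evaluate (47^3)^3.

143

(47)^3 ≡ 143 (mod 144)
(143)^3 ≡ 143 (mod 144)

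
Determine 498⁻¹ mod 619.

Apply the Euclidean algorithm and back-substitute:
619 = 1·498 + 121
498 = 4·121 + 14
121 = 8·14 + 9
14 = 1·9 + 5
9 = 1·5 + 4
5 = 1·4 + 1
4 = 4·1 + 0
gcd(498, 619) = 1, so the inverse exists.
Back-substitute for 1:
1 = 1·5 − 1·4
  = −1·9 + 2·5
  = 2·14 − 3·9
  = −3·121 + 26·14
  = 26·498 − 107·121
  = −107·619 + 133·498
So 498⁻¹ ≡ 133 (mod 619).

133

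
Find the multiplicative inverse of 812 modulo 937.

922

937 = 1×812 + 125
812 = 6×125 + 62
125 = 2×62 + 1
62 = 62×1 + 0
gcd(812, 937) = 1, so the inverse exists.
Bézout: 1 = 13×937 − 15×812.
So 812⁻¹ ≡ −15 ≡ 922 (mod 937).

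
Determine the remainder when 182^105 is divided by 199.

105 in binary is 1101001, i.e. 105 = 64 + 32 + 8 + 1.
182^1 ≡ 182 (mod 199)
182^2 ≡ 182^2 = 33124 ≡ 90 (mod 199)
182^4 ≡ 90^2 = 8100 ≡ 140 (mod 199)
182^8 ≡ 140^2 = 19600 ≡ 98 (mod 199)
182^16 ≡ 98^2 = 9604 ≡ 52 (mod 199)
182^32 ≡ 52^2 = 2704 ≡ 117 (mod 199)
182^64 ≡ 117^2 = 13689 ≡ 157 (mod 199)
182^105 = 182^64 × 182^32 × 182^8 × 182^1 ≡ 157 × 117 × 98 × 182 (mod 199).
Accumulate the product:
157 × 117 = 18369 ≡ 61
61 × 98 = 5978 ≡ 8
8 × 182 = 1456 ≡ 63

63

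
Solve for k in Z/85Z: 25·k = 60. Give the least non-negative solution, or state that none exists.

gcd(25, 85) = 5, and 5 | 60, so solutions exist.
Divide through by 5: 5·k = 12 (mod 17).
5⁻¹ ≡ 7 (mod 17).
k ≡ 7·12 ≡ 16 (mod 17).
The smallest non-negative solution is k = 16.

16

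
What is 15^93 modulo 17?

2

Using repeated squaring:
93 in binary is 1011101, i.e. 93 = 64 + 16 + 8 + 4 + 1.
15^1 ≡ 15 (mod 17)
15^2 ≡ 15^2 = 225 ≡ 4 (mod 17)
15^4 ≡ 4^2 = 16 (mod 17)
15^8 ≡ 16^2 = 256 ≡ 1 (mod 17)
15^16 ≡ 1^2 = 1 (mod 17)
15^32 ≡ 1^2 = 1 (mod 17)
15^64 ≡ 1^2 = 1 (mod 17)
15^93 = 15^64 * 15^16 * 15^8 * 15^4 * 15^1 ≡ 1 * 1 * 1 * 16 * 15 (mod 17).
Accumulate the product:
1 * 1 = 1
1 * 1 = 1
1 * 16 = 16
16 * 15 = 240 ≡ 2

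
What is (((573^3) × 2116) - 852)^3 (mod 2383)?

1812

(573)^3 ≡ 1816 (mod 2383)
1816 × 2116 = 3842656 ≡ 1260 (mod 2383)
1260 - 852 = 408
(408)^3 ≡ 1812 (mod 2383)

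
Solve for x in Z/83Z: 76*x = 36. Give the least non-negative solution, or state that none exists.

66

gcd(76, 83) = 1, so a unique solution mod 83 exists.
76⁻¹ ≡ 71 (mod 83).
x ≡ 71*36 ≡ 66 (mod 83).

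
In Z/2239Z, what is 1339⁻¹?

2239 = 1·1339 + 900
1339 = 1·900 + 439
900 = 2·439 + 22
439 = 19·22 + 21
22 = 1·21 + 1
21 = 21·1 + 0
gcd(1339, 2239) = 1, so the inverse exists.
Back-substitute for 1:
1 = 1·22 − 1·21
  = −1·439 + 20·22
  = 20·900 − 41·439
  = −41·1339 + 61·900
  = 61·2239 − 102·1339
So 1339⁻¹ ≡ −102 ≡ 2137 (mod 2239).

2137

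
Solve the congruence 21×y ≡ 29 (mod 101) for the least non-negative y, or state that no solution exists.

gcd(21, 101) = 1, so a unique solution mod 101 exists.
21⁻¹ ≡ 77 (mod 101).
y ≡ 77×29 ≡ 11 (mod 101).

11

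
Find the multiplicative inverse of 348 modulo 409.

295

409 = 1·348 + 61
348 = 5·61 + 43
61 = 1·43 + 18
43 = 2·18 + 7
18 = 2·7 + 4
7 = 1·4 + 3
4 = 1·3 + 1
3 = 3·1 + 0
gcd(348, 409) = 1, so the inverse exists.
Back-substitute for 1:
1 = 1·4 − 1·3
  = −1·7 + 2·4
  = 2·18 − 5·7
  = −5·43 + 12·18
  = 12·61 − 17·43
  = −17·348 + 97·61
  = 97·409 − 114·348
So 348⁻¹ ≡ −114 ≡ 295 (mod 409).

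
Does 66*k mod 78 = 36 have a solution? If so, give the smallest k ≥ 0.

10

gcd(66, 78) = 6, and 6 | 36, so solutions exist.
Divide through by 6: 11*k = 6 (mod 13).
11⁻¹ ≡ 6 (mod 13).
k ≡ 6*6 ≡ 10 (mod 13).
The smallest non-negative solution is k = 10.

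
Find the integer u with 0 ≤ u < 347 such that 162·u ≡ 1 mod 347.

15

347 = 2×162 + 23
162 = 7×23 + 1
23 = 23×1 + 0
gcd(162, 347) = 1, so the inverse exists.
Back-substitute for 1:
1 = 1×162 − 7×23
  = −7×347 + 15×162
So 162⁻¹ ≡ 15 (mod 347).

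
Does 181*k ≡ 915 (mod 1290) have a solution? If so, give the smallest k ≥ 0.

gcd(181, 1290) = 1, so a unique solution mod 1290 exists.
181⁻¹ ≡ 841 (mod 1290).
k ≡ 841*915 ≡ 675 (mod 1290).

675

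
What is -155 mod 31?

-155 = -5*31 + 0, so -155 ≡ 0 (mod 31).

0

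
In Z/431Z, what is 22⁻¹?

431 = 19×22 + 13
22 = 1×13 + 9
13 = 1×9 + 4
9 = 2×4 + 1
4 = 4×1 + 0
gcd(22, 431) = 1, so the inverse exists.
Back-substitute for 1:
1 = 1×9 − 2×4
  = −2×13 + 3×9
  = 3×22 − 5×13
  = −5×431 + 98×22
So 22⁻¹ ≡ 98 (mod 431).

98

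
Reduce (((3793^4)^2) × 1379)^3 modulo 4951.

(3793)^4 ≡ 3684 (mod 4951)
(3684)^2 ≡ 1165 (mod 4951)
1165 × 1379 = 1606535 ≡ 2411 (mod 4951)
(2411)^3 ≡ 3350 (mod 4951)

3350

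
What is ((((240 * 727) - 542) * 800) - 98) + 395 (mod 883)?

240 * 727 = 174480 ≡ 529 (mod 883)
529 - 542 = -13 ≡ 870 (mod 883)
870 * 800 = 696000 ≡ 196 (mod 883)
196 - 98 = 98
98 + 395 = 493

493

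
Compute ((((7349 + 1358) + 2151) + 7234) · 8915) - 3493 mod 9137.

7349 + 1358 = 8707
8707 + 2151 = 10858 ≡ 1721 (mod 9137)
1721 + 7234 = 8955
8955 · 8915 = 79833825 ≡ 3856 (mod 9137)
3856 - 3493 = 363

363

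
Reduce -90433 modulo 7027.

-90433 = -13×7027 + 918, so -90433 ≡ 918 (mod 7027).

918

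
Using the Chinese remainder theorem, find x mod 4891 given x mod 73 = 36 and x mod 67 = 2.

2883

73⁻¹ mod 67: 73*56 ≡ 1 (mod 67), so 73⁻¹ ≡ 56.
x = 36 + 73*((2 − 36)*56 mod 67) = 36 + 73*39 = 2883.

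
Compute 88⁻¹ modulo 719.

335

719 = 8*88 + 15
88 = 5*15 + 13
15 = 1*13 + 2
13 = 6*2 + 1
2 = 2*1 + 0
gcd(88, 719) = 1, so the inverse exists.
Back-substitute for 1:
1 = 1*13 − 6*2
  = −6*15 + 7*13
  = 7*88 − 41*15
  = −41*719 + 335*88
So 88⁻¹ ≡ 335 (mod 719).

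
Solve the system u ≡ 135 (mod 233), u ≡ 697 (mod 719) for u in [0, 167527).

233⁻¹ mod 719: 233·611 ≡ 1 (mod 719), so 233⁻¹ ≡ 611.
u = 135 + 233·((697 − 135)·611 mod 719) = 135 + 233·419 = 97762.

97762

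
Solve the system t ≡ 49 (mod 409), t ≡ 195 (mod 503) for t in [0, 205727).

108843

409⁻¹ mod 503: 409·305 ≡ 1 (mod 503), so 409⁻¹ ≡ 305.
t = 49 + 409·((195 − 49)·305 mod 503) = 49 + 409·266 = 108843.
Check: 108843 mod 409 = 49, 108843 mod 503 = 195. ✓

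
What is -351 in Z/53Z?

20

-351 = -7*53 + 20, so -351 ≡ 20 (mod 53).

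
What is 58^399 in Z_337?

399 in binary is 110001111, i.e. 399 = 256 + 128 + 8 + 4 + 2 + 1.
58^1 ≡ 58 (mod 337)
58^2 ≡ 58^2 = 3364 ≡ 331 (mod 337)
58^4 ≡ 331^2 = 109561 ≡ 36 (mod 337)
58^8 ≡ 36^2 = 1296 ≡ 285 (mod 337)
58^16 ≡ 285^2 = 81225 ≡ 8 (mod 337)
58^32 ≡ 8^2 = 64 (mod 337)
58^64 ≡ 64^2 = 4096 ≡ 52 (mod 337)
58^128 ≡ 52^2 = 2704 ≡ 8 (mod 337)
58^256 ≡ 8^2 = 64 (mod 337)
58^399 = 58^256 * 58^128 * 58^8 * 58^4 * 58^2 * 58^1 ≡ 64 * 8 * 285 * 36 * 331 * 58 (mod 337).
Accumulate the product:
64 * 8 = 512 ≡ 175
175 * 285 = 49875 ≡ 336
336 * 36 = 12096 ≡ 301
301 * 331 = 99631 ≡ 216
216 * 58 = 12528 ≡ 59

59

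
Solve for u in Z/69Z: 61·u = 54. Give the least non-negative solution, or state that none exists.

45

gcd(61, 69) = 1, so a unique solution mod 69 exists.
61⁻¹ ≡ 43 (mod 69).
u ≡ 43·54 ≡ 45 (mod 69).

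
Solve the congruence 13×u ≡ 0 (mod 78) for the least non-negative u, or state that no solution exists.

0

gcd(13, 78) = 13, and 13 | 0, so solutions exist.
Divide through by 13: 1×u ≡ 0 mod 6.
1⁻¹ ≡ 1 (mod 6).
u ≡ 1×0 ≡ 0 (mod 6).
The smallest non-negative solution is u = 0.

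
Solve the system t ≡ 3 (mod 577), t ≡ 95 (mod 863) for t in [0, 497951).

330624

577⁻¹ mod 863: 577·691 ≡ 1 (mod 863), so 577⁻¹ ≡ 691.
t = 3 + 577·((95 − 3)·691 mod 863) = 3 + 577·573 = 330624.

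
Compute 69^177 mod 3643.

3030

69^1 ≡ 69 (mod 3643)
69^2 ≡ 69^2 = 4761 ≡ 1118 (mod 3643)
69^4 ≡ 1118^2 = 1249924 ≡ 375 (mod 3643)
69^8 ≡ 375^2 = 140625 ≡ 2191 (mod 3643)
69^16 ≡ 2191^2 = 4800481 ≡ 2650 (mod 3643)
69^32 ≡ 2650^2 = 7022500 ≡ 2439 (mod 3643)
69^64 ≡ 2439^2 = 5948721 ≡ 3345 (mod 3643)
69^128 ≡ 3345^2 = 11189025 ≡ 1372 (mod 3643)
69^177 = 69^128 * 69^32 * 69^16 * 69^1 ≡ 1372 * 2439 * 2650 * 69 (mod 3643).
Accumulate the product:
1372 * 2439 = 3346308 ≡ 2034
2034 * 2650 = 5390100 ≡ 2103
2103 * 69 = 145107 ≡ 3030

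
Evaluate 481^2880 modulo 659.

347

2880 in binary is 101101000000, i.e. 2880 = 2048 + 512 + 256 + 64.
481^1 ≡ 481 (mod 659)
481^2 ≡ 481^2 = 231361 ≡ 52 (mod 659)
481^4 ≡ 52^2 = 2704 ≡ 68 (mod 659)
481^8 ≡ 68^2 = 4624 ≡ 11 (mod 659)
481^16 ≡ 11^2 = 121 (mod 659)
481^32 ≡ 121^2 = 14641 ≡ 143 (mod 659)
481^64 ≡ 143^2 = 20449 ≡ 20 (mod 659)
481^128 ≡ 20^2 = 400 (mod 659)
481^256 ≡ 400^2 = 160000 ≡ 522 (mod 659)
481^512 ≡ 522^2 = 272484 ≡ 317 (mod 659)
481^1024 ≡ 317^2 = 100489 ≡ 321 (mod 659)
481^2048 ≡ 321^2 = 103041 ≡ 237 (mod 659)
481^2880 = 481^2048 · 481^512 · 481^256 · 481^64 ≡ 237 · 317 · 522 · 20 (mod 659).
Accumulate the product:
237 · 317 = 75129 ≡ 3
3 · 522 = 1566 ≡ 248
248 · 20 = 4960 ≡ 347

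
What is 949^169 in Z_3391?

By square-and-multiply:
169 in binary is 10101001, i.e. 169 = 128 + 32 + 8 + 1.
949^1 ≡ 949 (mod 3391)
949^2 ≡ 949^2 = 900601 ≡ 1986 (mod 3391)
949^4 ≡ 1986^2 = 3944196 ≡ 463 (mod 3391)
949^8 ≡ 463^2 = 214369 ≡ 736 (mod 3391)
949^16 ≡ 736^2 = 541696 ≡ 2527 (mod 3391)
949^32 ≡ 2527^2 = 6385729 ≡ 476 (mod 3391)
949^64 ≡ 476^2 = 226576 ≡ 2770 (mod 3391)
949^128 ≡ 2770^2 = 7672900 ≡ 2458 (mod 3391)
949^169 = 949^128 × 949^32 × 949^8 × 949^1 ≡ 2458 × 476 × 736 × 949 (mod 3391).
Accumulate the product:
2458 × 476 = 1170008 ≡ 113
113 × 736 = 83168 ≡ 1784
1784 × 949 = 1693016 ≡ 907

907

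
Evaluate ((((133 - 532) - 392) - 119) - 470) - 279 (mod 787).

133 - 532 = -399 ≡ 388 (mod 787)
388 - 392 = -4 ≡ 783 (mod 787)
783 - 119 = 664
664 - 470 = 194
194 - 279 = -85 ≡ 702 (mod 787)

702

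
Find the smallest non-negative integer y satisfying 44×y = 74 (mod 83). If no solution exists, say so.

13

gcd(44, 83) = 1, so a unique solution mod 83 exists.
44⁻¹ ≡ 17 (mod 83).
y ≡ 17×74 ≡ 13 (mod 83).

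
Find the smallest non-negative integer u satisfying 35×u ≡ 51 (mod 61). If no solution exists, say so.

gcd(35, 61) = 1, so a unique solution mod 61 exists.
35⁻¹ ≡ 7 (mod 61).
u ≡ 7×51 ≡ 52 (mod 61).

52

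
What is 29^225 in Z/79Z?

14

Using repeated squaring:
225 in binary is 11100001, i.e. 225 = 128 + 64 + 32 + 1.
29^1 ≡ 29 (mod 79)
29^2 ≡ 29^2 = 841 ≡ 51 (mod 79)
29^4 ≡ 51^2 = 2601 ≡ 73 (mod 79)
29^8 ≡ 73^2 = 5329 ≡ 36 (mod 79)
29^16 ≡ 36^2 = 1296 ≡ 32 (mod 79)
29^32 ≡ 32^2 = 1024 ≡ 76 (mod 79)
29^64 ≡ 76^2 = 5776 ≡ 9 (mod 79)
29^128 ≡ 9^2 = 81 ≡ 2 (mod 79)
29^225 = 29^128 · 29^64 · 29^32 · 29^1 ≡ 2 · 9 · 76 · 29 (mod 79).
Accumulate the product:
2 · 9 = 18
18 · 76 = 1368 ≡ 25
25 · 29 = 725 ≡ 14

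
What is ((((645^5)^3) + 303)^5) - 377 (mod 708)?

(645)^5 ≡ 333 (mod 708)
(333)^3 ≡ 297 (mod 708)
297 + 303 = 600
(600)^5 ≡ 408 (mod 708)
408 - 377 = 31

31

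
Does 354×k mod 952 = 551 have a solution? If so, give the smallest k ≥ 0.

no solution

gcd(354, 952) = 2, and 2 does not divide 551.
So the congruence has no solution.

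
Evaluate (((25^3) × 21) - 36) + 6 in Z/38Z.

3

(25)^3 ≡ 7 (mod 38)
7 × 21 = 147 ≡ 33 (mod 38)
33 - 36 = -3 ≡ 35 (mod 38)
35 + 6 = 41 ≡ 3 (mod 38)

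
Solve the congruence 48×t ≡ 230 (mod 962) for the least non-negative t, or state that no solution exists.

105

gcd(48, 962) = 2, and 2 | 230, so solutions exist.
Divide through by 2: 24×t = 115 (mod 481).
24⁻¹ ≡ 461 (mod 481).
t ≡ 461×115 ≡ 105 (mod 481).
The smallest non-negative solution is t = 105.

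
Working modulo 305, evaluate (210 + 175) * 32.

210 + 175 = 385 ≡ 80 (mod 305)
80 * 32 = 2560 ≡ 120 (mod 305)

120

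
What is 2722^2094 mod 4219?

Compute successive squares:
2094 in binary is 100000101110, i.e. 2094 = 2048 + 32 + 8 + 4 + 2.
2722^1 ≡ 2722 (mod 4219)
2722^2 ≡ 2722^2 = 7409284 ≡ 720 (mod 4219)
2722^4 ≡ 720^2 = 518400 ≡ 3682 (mod 4219)
2722^8 ≡ 3682^2 = 13557124 ≡ 1477 (mod 4219)
2722^16 ≡ 1477^2 = 2181529 ≡ 306 (mod 4219)
2722^32 ≡ 306^2 = 93636 ≡ 818 (mod 4219)
2722^64 ≡ 818^2 = 669124 ≡ 2522 (mod 4219)
2722^128 ≡ 2522^2 = 6360484 ≡ 2451 (mod 4219)
2722^256 ≡ 2451^2 = 6007401 ≡ 3764 (mod 4219)
2722^512 ≡ 3764^2 = 14167696 ≡ 294 (mod 4219)
2722^1024 ≡ 294^2 = 86436 ≡ 2056 (mod 4219)
2722^2048 ≡ 2056^2 = 4227136 ≡ 3917 (mod 4219)
2722^2094 = 2722^2048 · 2722^32 · 2722^8 · 2722^4 · 2722^2 ≡ 3917 · 818 · 1477 · 3682 · 720 (mod 4219).
Accumulate the product:
3917 · 818 = 3204106 ≡ 1885
1885 · 1477 = 2784145 ≡ 3824
3824 · 3682 = 14079968 ≡ 1165
1165 · 720 = 838800 ≡ 3438

3438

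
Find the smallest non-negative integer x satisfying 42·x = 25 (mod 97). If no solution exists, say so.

26

gcd(42, 97) = 1, so a unique solution mod 97 exists.
42⁻¹ ≡ 67 (mod 97).
x ≡ 67·25 ≡ 26 (mod 97).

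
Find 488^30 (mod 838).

548

Compute successive squares:
488^1 ≡ 488 (mod 838)
488^2 ≡ 488^2 = 238144 ≡ 152 (mod 838)
488^4 ≡ 152^2 = 23104 ≡ 478 (mod 838)
488^8 ≡ 478^2 = 228484 ≡ 548 (mod 838)
488^16 ≡ 548^2 = 300304 ≡ 300 (mod 838)
488^30 = 488^16 * 488^8 * 488^4 * 488^2 ≡ 300 * 548 * 478 * 152 (mod 838).
Accumulate the product:
300 * 548 = 164400 ≡ 152
152 * 478 = 72656 ≡ 588
588 * 152 = 89376 ≡ 548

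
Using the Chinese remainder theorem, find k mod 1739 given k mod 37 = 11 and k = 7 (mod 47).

37⁻¹ mod 47: 37×14 ≡ 1 (mod 47), so 37⁻¹ ≡ 14.
k = 11 + 37×((7 − 11)×14 mod 47) = 11 + 37×38 = 1417.

1417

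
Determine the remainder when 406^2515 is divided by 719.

406^1 ≡ 406 (mod 719)
406^2 ≡ 406^2 = 164836 ≡ 185 (mod 719)
406^4 ≡ 185^2 = 34225 ≡ 432 (mod 719)
406^8 ≡ 432^2 = 186624 ≡ 403 (mod 719)
406^16 ≡ 403^2 = 162409 ≡ 634 (mod 719)
406^32 ≡ 634^2 = 401956 ≡ 35 (mod 719)
406^64 ≡ 35^2 = 1225 ≡ 506 (mod 719)
406^128 ≡ 506^2 = 256036 ≡ 72 (mod 719)
406^256 ≡ 72^2 = 5184 ≡ 151 (mod 719)
406^512 ≡ 151^2 = 22801 ≡ 512 (mod 719)
406^1024 ≡ 512^2 = 262144 ≡ 428 (mod 719)
406^2048 ≡ 428^2 = 183184 ≡ 558 (mod 719)
406^2515 = 406^2048 · 406^256 · 406^128 · 406^64 · 406^16 · 406^2 · 406^1 ≡ 558 · 151 · 72 · 506 · 634 · 185 · 406 (mod 719).
Accumulate the product:
558 · 151 = 84258 ≡ 135
135 · 72 = 9720 ≡ 373
373 · 506 = 188738 ≡ 360
360 · 634 = 228240 ≡ 317
317 · 185 = 58645 ≡ 406
406 · 406 = 164836 ≡ 185

185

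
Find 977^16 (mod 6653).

977^1 ≡ 977 (mod 6653)
977^2 ≡ 977^2 = 954529 ≡ 3150 (mod 6653)
977^4 ≡ 3150^2 = 9922500 ≡ 2877 (mod 6653)
977^8 ≡ 2877^2 = 8277129 ≡ 797 (mod 6653)
977^16 ≡ 797^2 = 635209 ≡ 3174 (mod 6653)
So 977^16 ≡ 3174 (mod 6653).

3174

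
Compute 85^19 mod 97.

18

Using repeated squaring:
19 in binary is 10011, i.e. 19 = 16 + 2 + 1.
85^1 ≡ 85 (mod 97)
85^2 ≡ 85^2 = 7225 ≡ 47 (mod 97)
85^4 ≡ 47^2 = 2209 ≡ 75 (mod 97)
85^8 ≡ 75^2 = 5625 ≡ 96 (mod 97)
85^16 ≡ 96^2 = 9216 ≡ 1 (mod 97)
85^19 = 85^16 · 85^2 · 85^1 ≡ 1 · 47 · 85 (mod 97).
Accumulate the product:
1 · 47 = 47
47 · 85 = 3995 ≡ 18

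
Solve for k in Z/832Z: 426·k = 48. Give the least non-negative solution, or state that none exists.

gcd(426, 832) = 2, and 2 | 48, so solutions exist.
Divide through by 2: 213·k = 24 (mod 416).
213⁻¹ ≡ 125 (mod 416).
k ≡ 125·24 ≡ 88 (mod 416).
The smallest non-negative solution is k = 88.

88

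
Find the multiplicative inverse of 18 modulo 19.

18

By the extended Euclidean algorithm:
19 = 1×18 + 1
18 = 18×1 + 0
gcd(18, 19) = 1, so the inverse exists.
Back-substitute for 1:
1 = 1×19 − 1×18
So 18⁻¹ ≡ −1 ≡ 18 (mod 19).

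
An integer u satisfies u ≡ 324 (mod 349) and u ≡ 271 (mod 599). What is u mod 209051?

86527

349⁻¹ mod 599: 349*357 ≡ 1 (mod 599), so 349⁻¹ ≡ 357.
u = 324 + 349*((271 − 324)*357 mod 599) = 324 + 349*247 = 86527.
Check: 86527 mod 349 = 324, 86527 mod 599 = 271. ✓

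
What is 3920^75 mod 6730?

75 in binary is 1001011, i.e. 75 = 64 + 8 + 2 + 1.
3920^1 ≡ 3920 (mod 6730)
3920^2 ≡ 3920^2 = 15366400 ≡ 1810 (mod 6730)
3920^4 ≡ 1810^2 = 3276100 ≡ 5320 (mod 6730)
3920^8 ≡ 5320^2 = 28302400 ≡ 2750 (mod 6730)
3920^16 ≡ 2750^2 = 7562500 ≡ 4710 (mod 6730)
3920^32 ≡ 4710^2 = 22184100 ≡ 2020 (mod 6730)
3920^64 ≡ 2020^2 = 4080400 ≡ 2020 (mod 6730)
3920^75 = 3920^64 × 3920^8 × 3920^2 × 3920^1 ≡ 2020 × 2750 × 1810 × 3920 (mod 6730).
Accumulate the product:
2020 × 2750 = 5555000 ≡ 2750
2750 × 1810 = 4977500 ≡ 4030
4030 × 3920 = 15797600 ≡ 2290

2290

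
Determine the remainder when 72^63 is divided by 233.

112

Using repeated squaring:
72^1 ≡ 72 (mod 233)
72^2 ≡ 72^2 = 5184 ≡ 58 (mod 233)
72^4 ≡ 58^2 = 3364 ≡ 102 (mod 233)
72^8 ≡ 102^2 = 10404 ≡ 152 (mod 233)
72^16 ≡ 152^2 = 23104 ≡ 37 (mod 233)
72^32 ≡ 37^2 = 1369 ≡ 204 (mod 233)
72^63 = 72^32 · 72^16 · 72^8 · 72^4 · 72^2 · 72^1 ≡ 204 · 37 · 152 · 102 · 58 · 72 (mod 233).
Accumulate the product:
204 · 37 = 7548 ≡ 92
92 · 152 = 13984 ≡ 4
4 · 102 = 408 ≡ 175
175 · 58 = 10150 ≡ 131
131 · 72 = 9432 ≡ 112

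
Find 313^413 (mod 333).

13

313^1 ≡ 313 (mod 333)
313^2 ≡ 313^2 = 97969 ≡ 67 (mod 333)
313^4 ≡ 67^2 = 4489 ≡ 160 (mod 333)
313^8 ≡ 160^2 = 25600 ≡ 292 (mod 333)
313^16 ≡ 292^2 = 85264 ≡ 16 (mod 333)
313^32 ≡ 16^2 = 256 (mod 333)
313^64 ≡ 256^2 = 65536 ≡ 268 (mod 333)
313^128 ≡ 268^2 = 71824 ≡ 229 (mod 333)
313^256 ≡ 229^2 = 52441 ≡ 160 (mod 333)
313^413 = 313^256 × 313^128 × 313^16 × 313^8 × 313^4 × 313^1 ≡ 160 × 229 × 16 × 292 × 160 × 313 (mod 333).
Accumulate the product:
160 × 229 = 36640 ≡ 10
10 × 16 = 160
160 × 292 = 46720 ≡ 100
100 × 160 = 16000 ≡ 16
16 × 313 = 5008 ≡ 13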